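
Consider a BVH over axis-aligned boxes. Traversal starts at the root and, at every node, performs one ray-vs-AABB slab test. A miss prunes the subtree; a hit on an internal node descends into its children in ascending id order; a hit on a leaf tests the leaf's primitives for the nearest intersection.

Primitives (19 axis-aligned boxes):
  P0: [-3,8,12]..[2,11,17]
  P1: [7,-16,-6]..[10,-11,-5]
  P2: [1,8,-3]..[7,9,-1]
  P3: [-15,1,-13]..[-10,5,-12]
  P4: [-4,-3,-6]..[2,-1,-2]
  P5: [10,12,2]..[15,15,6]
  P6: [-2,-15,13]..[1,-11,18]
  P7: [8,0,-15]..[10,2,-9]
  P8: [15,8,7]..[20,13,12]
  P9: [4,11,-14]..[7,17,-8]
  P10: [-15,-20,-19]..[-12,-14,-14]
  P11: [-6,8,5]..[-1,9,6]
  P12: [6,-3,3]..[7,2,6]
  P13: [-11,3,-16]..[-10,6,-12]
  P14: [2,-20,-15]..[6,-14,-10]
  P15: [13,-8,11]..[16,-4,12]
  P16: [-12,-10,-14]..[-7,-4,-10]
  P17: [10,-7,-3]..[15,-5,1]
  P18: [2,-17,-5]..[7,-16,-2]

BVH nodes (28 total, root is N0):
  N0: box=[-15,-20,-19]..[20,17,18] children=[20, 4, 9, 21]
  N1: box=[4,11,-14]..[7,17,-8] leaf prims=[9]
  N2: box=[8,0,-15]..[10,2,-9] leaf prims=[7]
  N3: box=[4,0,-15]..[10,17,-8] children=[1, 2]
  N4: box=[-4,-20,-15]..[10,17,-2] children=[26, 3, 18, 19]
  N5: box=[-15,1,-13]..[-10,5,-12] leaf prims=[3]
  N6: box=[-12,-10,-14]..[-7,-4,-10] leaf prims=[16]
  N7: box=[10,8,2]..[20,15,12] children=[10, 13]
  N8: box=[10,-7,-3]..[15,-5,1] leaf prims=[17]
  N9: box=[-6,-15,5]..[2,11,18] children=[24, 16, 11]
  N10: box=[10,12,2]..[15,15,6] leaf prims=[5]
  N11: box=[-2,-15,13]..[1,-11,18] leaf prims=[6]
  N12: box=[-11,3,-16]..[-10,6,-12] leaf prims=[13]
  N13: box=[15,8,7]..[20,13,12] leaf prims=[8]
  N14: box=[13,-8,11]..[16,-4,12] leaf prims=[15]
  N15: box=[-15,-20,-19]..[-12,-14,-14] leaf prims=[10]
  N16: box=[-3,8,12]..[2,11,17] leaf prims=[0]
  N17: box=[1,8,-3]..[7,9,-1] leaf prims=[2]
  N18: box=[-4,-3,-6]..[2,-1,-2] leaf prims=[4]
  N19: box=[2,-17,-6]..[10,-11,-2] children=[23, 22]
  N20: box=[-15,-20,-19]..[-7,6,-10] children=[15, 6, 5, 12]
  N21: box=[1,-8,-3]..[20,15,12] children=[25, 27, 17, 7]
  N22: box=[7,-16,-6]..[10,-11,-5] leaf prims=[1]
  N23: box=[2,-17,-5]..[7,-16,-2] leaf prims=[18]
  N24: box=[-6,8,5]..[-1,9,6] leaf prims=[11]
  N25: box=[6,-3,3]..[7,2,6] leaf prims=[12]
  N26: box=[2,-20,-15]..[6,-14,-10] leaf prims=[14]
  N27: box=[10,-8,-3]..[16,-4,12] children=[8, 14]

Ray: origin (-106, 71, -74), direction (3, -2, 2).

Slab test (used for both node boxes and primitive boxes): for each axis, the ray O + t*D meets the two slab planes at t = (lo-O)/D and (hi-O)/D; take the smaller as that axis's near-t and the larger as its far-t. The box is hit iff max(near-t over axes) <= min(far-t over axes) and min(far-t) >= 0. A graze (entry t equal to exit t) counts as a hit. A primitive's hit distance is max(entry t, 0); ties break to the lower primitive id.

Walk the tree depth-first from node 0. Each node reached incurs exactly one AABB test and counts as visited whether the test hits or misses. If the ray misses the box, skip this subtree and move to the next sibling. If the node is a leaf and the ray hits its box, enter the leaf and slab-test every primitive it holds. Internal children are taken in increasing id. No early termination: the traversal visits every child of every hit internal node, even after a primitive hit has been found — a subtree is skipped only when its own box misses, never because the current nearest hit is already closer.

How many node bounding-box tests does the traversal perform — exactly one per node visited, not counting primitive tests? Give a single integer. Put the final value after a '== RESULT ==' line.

Traverse from the root:
N0 x:[91/3,42] y:[27,91/2] z:[55/2,46] -> hit [91/3,42], descend [4, 9, 20, 21]
  N4 x:[34,116/3] y:[27,91/2] z:[59/2,36] -> hit [34,36], descend [3, 18, 19, 26]
    N3 x:[110/3,116/3] y:[27,71/2] z:[59/2,33] -> miss, prune
    N18 x:[34,36] y:[36,37] z:[34,36] -> hit [36,36] leaf, test {P4@t=36}
    N19 x:[36,116/3] y:[41,44] z:[34,36] -> miss, prune
    N26 x:[36,112/3] y:[85/2,91/2] z:[59/2,32] -> miss, prune
  N9 x:[100/3,36] y:[30,43] z:[79/2,46] -> miss, prune
  N20 x:[91/3,33] y:[65/2,91/2] z:[55/2,32] -> miss, prune
  N21 x:[107/3,42] y:[28,79/2] z:[71/2,43] -> hit [107/3,79/2], descend [7, 17, 25, 27]
    N7 x:[116/3,42] y:[28,63/2] z:[38,43] -> miss, prune
    N17 x:[107/3,113/3] y:[31,63/2] z:[71/2,73/2] -> miss, prune
    N25 x:[112/3,113/3] y:[69/2,37] z:[77/2,40] -> miss, prune
    N27 x:[116/3,122/3] y:[75/2,79/2] z:[71/2,43] -> hit [116/3,79/2], descend [8, 14]
      N8 x:[116/3,121/3] y:[38,39] z:[71/2,75/2] -> miss, prune
      N14 x:[119/3,122/3] y:[75/2,79/2] z:[85/2,43] -> miss, prune

15 AABB tests over nodes [0, 4, 3, 18, 19, 26, 9, 20, 21, 7, 17, 25, 27, 8, 14]; 1 leaf entered; closest P4.

== RESULT ==
15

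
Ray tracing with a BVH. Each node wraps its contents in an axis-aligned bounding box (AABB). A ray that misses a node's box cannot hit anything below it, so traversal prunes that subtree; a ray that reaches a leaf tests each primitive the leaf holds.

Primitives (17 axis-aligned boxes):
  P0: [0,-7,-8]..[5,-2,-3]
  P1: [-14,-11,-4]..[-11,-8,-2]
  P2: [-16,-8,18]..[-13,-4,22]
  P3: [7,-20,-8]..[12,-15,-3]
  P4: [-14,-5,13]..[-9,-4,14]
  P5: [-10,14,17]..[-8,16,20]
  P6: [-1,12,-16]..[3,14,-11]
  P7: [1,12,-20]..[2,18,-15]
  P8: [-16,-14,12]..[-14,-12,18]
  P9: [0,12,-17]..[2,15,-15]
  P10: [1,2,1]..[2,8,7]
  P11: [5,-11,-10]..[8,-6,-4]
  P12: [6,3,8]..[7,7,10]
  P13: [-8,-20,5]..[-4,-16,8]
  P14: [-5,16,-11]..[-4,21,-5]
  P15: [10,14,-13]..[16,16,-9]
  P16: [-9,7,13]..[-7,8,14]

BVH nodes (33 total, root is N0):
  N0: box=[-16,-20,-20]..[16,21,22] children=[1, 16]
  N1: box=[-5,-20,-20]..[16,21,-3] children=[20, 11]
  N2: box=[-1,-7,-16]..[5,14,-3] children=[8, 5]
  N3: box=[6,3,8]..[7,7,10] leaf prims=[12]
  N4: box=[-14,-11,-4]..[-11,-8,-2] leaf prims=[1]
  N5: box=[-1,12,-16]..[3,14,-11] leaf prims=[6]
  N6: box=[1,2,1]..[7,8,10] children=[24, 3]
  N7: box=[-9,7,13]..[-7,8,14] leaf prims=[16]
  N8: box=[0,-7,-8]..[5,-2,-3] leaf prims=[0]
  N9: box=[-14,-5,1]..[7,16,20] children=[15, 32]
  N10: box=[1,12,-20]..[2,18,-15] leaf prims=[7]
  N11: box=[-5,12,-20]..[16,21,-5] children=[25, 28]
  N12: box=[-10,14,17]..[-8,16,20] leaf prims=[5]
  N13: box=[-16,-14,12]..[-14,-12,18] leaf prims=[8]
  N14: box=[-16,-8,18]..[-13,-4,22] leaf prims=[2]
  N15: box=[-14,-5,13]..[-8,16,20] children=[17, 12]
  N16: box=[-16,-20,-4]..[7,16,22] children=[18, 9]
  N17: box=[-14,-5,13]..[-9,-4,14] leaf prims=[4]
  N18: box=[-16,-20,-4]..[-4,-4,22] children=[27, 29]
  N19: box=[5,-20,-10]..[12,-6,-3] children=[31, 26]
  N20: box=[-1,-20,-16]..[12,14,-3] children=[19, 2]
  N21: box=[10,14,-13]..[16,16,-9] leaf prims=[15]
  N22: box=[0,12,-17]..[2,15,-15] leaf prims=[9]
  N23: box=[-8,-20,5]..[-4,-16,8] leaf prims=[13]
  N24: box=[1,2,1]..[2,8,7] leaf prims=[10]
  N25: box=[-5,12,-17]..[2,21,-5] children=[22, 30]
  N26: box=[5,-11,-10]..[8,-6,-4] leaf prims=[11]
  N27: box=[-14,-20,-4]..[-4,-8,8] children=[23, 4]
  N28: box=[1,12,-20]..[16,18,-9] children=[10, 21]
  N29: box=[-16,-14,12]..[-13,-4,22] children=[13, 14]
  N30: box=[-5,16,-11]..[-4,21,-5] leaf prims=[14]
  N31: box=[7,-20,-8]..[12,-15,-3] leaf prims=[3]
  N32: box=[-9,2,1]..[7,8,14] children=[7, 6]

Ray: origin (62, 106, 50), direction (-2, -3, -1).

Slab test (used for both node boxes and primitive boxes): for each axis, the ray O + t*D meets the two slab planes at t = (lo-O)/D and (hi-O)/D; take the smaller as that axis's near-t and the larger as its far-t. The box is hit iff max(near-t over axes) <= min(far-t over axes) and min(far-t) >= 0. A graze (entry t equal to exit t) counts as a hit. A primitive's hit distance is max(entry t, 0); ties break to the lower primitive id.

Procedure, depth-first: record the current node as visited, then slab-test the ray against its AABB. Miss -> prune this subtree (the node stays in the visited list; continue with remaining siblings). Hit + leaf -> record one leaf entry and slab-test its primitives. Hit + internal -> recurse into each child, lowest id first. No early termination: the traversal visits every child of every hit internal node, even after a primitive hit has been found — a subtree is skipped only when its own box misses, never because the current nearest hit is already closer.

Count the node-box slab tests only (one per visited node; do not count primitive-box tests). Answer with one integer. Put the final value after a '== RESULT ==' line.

Walk:
N0 x:[23,39] y:[85/3,42] z:[28,70] -> hit [85/3,39], descend [1, 16]
  N1 x:[23,67/2] y:[85/3,42] z:[53,70] -> miss, prune
  N16 x:[55/2,39] y:[30,42] z:[28,54] -> hit [30,39], descend [9, 18]
    N9 x:[55/2,38] y:[30,37] z:[30,49] -> hit [30,37], descend [15, 32]
      N15 x:[35,38] y:[30,37] z:[30,37] -> hit [35,37], descend [12, 17]
        N12 x:[35,36] y:[30,92/3] z:[30,33] -> miss, prune
        N17 x:[71/2,38] y:[110/3,37] z:[36,37] -> hit [110/3,37] leaf, test {P4@t=110/3}
      N32 x:[55/2,71/2] y:[98/3,104/3] z:[36,49] -> miss, prune
    N18 x:[33,39] y:[110/3,42] z:[28,54] -> hit [110/3,39], descend [27, 29]
      N27 x:[33,38] y:[38,42] z:[42,54] -> miss, prune
      N29 x:[75/2,39] y:[110/3,40] z:[28,38] -> hit [75/2,38], descend [13, 14]
        N13 x:[38,39] y:[118/3,40] z:[32,38] -> miss, prune
        N14 x:[75/2,39] y:[110/3,38] z:[28,32] -> miss, prune

Visited [0, 1, 16, 9, 15, 12, 17, 32, 18, 27, 29, 13, 14]. Tests: 13 box, 1 leaf. Nearest: P4.

== RESULT ==
13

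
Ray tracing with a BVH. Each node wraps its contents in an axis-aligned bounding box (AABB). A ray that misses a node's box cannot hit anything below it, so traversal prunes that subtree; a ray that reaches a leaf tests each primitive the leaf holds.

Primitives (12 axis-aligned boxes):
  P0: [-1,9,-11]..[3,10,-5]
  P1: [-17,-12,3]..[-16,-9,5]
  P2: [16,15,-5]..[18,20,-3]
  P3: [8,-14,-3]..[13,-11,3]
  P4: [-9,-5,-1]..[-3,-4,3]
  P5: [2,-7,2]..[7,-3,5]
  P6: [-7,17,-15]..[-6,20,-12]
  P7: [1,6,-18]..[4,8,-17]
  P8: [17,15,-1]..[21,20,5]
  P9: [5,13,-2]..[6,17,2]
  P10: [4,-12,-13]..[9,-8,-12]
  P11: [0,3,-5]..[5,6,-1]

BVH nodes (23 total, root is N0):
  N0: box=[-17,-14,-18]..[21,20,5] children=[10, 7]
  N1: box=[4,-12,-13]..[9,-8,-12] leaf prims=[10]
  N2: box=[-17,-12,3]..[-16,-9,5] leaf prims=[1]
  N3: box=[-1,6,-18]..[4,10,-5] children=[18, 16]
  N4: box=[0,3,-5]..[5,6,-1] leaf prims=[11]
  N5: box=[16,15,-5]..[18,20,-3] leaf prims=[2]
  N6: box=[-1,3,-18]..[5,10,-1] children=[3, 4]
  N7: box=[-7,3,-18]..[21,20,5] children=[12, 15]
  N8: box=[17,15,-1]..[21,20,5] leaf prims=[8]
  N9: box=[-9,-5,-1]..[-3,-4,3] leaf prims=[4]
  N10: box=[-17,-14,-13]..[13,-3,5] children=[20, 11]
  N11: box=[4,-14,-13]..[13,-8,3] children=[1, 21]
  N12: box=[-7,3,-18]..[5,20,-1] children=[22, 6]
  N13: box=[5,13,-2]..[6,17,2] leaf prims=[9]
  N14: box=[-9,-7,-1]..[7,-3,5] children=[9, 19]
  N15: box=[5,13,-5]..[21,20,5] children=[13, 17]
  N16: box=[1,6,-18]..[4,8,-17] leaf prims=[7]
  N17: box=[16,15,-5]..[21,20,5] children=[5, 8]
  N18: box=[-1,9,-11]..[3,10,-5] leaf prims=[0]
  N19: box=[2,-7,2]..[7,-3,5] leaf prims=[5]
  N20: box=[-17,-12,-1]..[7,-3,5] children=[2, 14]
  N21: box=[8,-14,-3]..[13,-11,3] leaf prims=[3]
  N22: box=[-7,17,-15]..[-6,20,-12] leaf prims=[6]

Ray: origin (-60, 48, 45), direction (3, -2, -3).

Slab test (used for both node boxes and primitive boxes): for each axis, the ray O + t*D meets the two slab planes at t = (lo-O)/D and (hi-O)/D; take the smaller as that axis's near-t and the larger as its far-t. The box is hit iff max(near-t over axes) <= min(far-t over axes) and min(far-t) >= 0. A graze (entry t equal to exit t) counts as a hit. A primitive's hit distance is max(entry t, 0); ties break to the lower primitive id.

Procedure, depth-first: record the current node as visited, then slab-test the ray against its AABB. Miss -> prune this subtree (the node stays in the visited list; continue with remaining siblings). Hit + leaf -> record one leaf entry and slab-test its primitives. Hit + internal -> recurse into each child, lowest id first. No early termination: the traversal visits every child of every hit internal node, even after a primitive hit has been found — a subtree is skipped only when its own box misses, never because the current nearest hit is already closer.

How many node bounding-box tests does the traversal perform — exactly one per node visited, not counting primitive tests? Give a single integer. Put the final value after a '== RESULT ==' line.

Walk:
N0 x:[43/3,27] y:[14,31] z:[40/3,21] -> hit [43/3,21], descend [7, 10]
  N7 x:[53/3,27] y:[14,45/2] z:[40/3,21] -> hit [53/3,21], descend [12, 15]
    N12 x:[53/3,65/3] y:[14,45/2] z:[46/3,21] -> hit [53/3,21], descend [6, 22]
      N6 x:[59/3,65/3] y:[19,45/2] z:[46/3,21] -> hit [59/3,21], descend [3, 4]
        N3 x:[59/3,64/3] y:[19,21] z:[50/3,21] -> hit [59/3,21], descend [16, 18]
          N16 x:[61/3,64/3] y:[20,21] z:[62/3,21] -> hit [62/3,21] leaf, test {P7@t=62/3}
          N18 x:[59/3,21] y:[19,39/2] z:[50/3,56/3] -> miss, prune
        N4 x:[20,65/3] y:[21,45/2] z:[46/3,50/3] -> miss, prune
      N22 x:[53/3,18] y:[14,31/2] z:[19,20] -> miss, prune
    N15 x:[65/3,27] y:[14,35/2] z:[40/3,50/3] -> miss, prune
  N10 x:[43/3,73/3] y:[51/2,31] z:[40/3,58/3] -> miss, prune

order=[0, 7, 12, 6, 3, 16, 18, 4, 22, 15, 10]  |boxes|=11  |leaves|=1  hit=P7

== RESULT ==
11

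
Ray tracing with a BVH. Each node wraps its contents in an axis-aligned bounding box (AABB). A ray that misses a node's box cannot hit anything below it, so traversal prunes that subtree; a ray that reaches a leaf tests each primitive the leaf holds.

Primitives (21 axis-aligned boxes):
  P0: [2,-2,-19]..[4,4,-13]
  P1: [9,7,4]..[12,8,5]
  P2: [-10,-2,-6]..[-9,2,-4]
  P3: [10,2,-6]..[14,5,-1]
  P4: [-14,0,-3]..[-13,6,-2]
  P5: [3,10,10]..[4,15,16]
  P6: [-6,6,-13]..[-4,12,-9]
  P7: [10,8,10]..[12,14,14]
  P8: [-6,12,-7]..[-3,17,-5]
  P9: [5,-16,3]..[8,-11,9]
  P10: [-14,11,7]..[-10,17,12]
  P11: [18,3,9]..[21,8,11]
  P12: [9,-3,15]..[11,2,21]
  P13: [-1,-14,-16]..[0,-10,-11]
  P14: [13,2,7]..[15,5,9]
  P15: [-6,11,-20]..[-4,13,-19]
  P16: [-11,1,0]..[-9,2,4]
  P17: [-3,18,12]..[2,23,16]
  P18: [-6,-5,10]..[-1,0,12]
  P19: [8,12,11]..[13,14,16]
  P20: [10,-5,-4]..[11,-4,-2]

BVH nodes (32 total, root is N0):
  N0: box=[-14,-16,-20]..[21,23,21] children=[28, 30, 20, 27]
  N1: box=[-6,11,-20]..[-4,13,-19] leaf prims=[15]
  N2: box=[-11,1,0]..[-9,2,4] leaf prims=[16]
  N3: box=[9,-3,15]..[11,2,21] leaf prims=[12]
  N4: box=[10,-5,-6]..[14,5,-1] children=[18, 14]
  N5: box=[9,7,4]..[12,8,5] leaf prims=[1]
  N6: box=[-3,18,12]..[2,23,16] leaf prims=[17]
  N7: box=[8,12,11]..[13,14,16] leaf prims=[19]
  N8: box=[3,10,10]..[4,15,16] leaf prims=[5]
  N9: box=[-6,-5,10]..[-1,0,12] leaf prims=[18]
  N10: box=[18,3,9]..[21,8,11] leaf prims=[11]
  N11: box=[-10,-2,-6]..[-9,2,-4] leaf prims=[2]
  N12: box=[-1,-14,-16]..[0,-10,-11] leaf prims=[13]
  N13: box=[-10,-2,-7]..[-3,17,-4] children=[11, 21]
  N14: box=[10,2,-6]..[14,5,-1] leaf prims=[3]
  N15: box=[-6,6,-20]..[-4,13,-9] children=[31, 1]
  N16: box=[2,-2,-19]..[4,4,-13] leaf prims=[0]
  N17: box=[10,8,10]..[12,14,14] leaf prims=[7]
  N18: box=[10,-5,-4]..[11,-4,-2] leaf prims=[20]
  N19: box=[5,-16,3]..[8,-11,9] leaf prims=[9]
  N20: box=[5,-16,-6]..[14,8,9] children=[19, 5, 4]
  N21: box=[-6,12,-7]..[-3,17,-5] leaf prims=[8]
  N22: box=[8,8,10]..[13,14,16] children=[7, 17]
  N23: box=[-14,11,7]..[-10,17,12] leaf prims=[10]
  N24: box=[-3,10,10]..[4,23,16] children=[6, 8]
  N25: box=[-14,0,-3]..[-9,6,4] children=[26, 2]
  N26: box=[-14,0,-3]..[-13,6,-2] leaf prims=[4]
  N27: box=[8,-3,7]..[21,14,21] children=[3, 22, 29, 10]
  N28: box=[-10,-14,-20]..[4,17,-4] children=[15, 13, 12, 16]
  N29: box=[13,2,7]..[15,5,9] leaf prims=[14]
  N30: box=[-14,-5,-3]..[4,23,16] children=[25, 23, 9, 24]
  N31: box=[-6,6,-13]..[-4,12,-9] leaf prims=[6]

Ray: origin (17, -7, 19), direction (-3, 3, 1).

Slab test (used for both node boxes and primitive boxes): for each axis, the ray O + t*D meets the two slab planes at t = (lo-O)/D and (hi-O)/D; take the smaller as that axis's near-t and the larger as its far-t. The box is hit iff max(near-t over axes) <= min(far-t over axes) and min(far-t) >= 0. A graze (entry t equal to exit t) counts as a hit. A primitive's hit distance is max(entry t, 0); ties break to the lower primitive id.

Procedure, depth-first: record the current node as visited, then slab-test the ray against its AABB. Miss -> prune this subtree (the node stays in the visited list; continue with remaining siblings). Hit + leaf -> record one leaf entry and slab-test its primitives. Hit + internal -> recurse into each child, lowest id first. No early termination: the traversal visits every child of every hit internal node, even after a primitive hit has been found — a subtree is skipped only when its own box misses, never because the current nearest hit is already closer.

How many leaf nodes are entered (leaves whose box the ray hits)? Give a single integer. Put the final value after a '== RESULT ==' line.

Walk:
N0 x:[-4/3,31/3] y:[-3,10] z:[-39,2] -> hit [-4/3,2], descend [20, 27, 28, 30]
  N20 x:[1,4] y:[-3,5] z:[-25,-10] -> miss, prune
  N27 x:[-4/3,3] y:[4/3,7] z:[-12,2] -> hit [4/3,2], descend [3, 10, 22, 29]
    N3 x:[2,8/3] y:[4/3,3] z:[-4,2] -> hit [2,2] leaf, test {P12@t=2}
    N10 x:[-4/3,-1/3] y:[10/3,5] z:[-10,-8] -> miss, prune
    N22 x:[4/3,3] y:[5,7] z:[-9,-3] -> miss, prune
    N29 x:[2/3,4/3] y:[3,4] z:[-12,-10] -> miss, prune
  N28 x:[13/3,9] y:[-7/3,8] z:[-39,-23] -> miss, prune
  N30 x:[13/3,31/3] y:[2/3,10] z:[-22,-3] -> miss, prune

order=[0, 20, 27, 3, 10, 22, 29, 28, 30]  |boxes|=9  |leaves|=1  hit=P12

== RESULT ==
1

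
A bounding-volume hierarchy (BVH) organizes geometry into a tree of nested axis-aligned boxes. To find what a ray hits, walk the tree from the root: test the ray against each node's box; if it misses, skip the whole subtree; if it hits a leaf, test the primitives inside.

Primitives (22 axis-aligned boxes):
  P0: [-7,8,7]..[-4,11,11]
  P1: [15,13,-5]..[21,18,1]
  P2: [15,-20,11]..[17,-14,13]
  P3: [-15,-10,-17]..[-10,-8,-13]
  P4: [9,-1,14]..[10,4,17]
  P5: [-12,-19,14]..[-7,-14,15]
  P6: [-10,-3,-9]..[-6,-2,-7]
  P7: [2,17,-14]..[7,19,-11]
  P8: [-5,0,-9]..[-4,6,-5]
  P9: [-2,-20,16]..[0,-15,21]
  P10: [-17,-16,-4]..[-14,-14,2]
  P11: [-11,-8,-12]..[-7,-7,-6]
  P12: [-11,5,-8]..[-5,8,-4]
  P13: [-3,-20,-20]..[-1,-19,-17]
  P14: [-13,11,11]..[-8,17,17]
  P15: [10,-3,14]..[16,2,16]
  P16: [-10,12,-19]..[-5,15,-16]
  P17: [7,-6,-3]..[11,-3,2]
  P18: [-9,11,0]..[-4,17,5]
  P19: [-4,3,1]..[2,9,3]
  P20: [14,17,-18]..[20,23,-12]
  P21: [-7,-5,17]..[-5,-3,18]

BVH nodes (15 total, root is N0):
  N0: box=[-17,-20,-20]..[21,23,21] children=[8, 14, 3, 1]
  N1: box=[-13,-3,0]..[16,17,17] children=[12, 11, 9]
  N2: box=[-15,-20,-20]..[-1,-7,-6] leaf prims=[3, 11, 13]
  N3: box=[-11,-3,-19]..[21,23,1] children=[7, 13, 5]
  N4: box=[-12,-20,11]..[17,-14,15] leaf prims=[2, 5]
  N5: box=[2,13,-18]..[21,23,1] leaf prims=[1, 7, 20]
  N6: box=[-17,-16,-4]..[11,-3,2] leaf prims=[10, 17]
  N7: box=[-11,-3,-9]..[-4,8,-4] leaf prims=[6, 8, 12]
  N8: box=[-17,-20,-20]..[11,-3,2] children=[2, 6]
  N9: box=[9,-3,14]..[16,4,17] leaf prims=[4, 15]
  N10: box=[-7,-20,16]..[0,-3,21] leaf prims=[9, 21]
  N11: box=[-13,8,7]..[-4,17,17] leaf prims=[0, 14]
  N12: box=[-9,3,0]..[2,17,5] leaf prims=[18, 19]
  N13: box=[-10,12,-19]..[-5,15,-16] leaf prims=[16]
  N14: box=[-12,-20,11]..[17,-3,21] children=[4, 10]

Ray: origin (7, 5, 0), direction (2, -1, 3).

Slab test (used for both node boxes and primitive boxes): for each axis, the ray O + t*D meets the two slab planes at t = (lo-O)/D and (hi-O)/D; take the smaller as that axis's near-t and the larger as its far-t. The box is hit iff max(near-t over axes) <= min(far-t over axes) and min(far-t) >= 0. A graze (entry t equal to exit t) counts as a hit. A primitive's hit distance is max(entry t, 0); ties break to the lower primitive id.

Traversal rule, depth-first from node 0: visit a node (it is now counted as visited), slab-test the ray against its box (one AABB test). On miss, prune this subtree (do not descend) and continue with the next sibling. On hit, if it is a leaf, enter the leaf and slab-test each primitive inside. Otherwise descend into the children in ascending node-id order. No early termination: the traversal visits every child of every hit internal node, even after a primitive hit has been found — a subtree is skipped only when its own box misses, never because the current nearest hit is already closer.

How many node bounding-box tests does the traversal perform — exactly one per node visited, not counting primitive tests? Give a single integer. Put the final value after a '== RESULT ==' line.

Trace the traversal:
N0 x:[-12,7] y:[-18,25] z:[-20/3,7] -> hit [-20/3,7], descend [1, 3, 8, 14]
  N1 x:[-10,9/2] y:[-12,8] z:[0,17/3] -> hit [0,9/2], descend [9, 11, 12]
    N9 x:[1,9/2] y:[1,8] z:[14/3,17/3] -> miss, prune
    N11 x:[-10,-11/2] y:[-12,-3] z:[7/3,17/3] -> miss, prune
    N12 x:[-8,-5/2] y:[-12,2] z:[0,5/3] -> miss, prune
  N3 x:[-9,7] y:[-18,8] z:[-19/3,1/3] -> hit [-19/3,1/3], descend [5, 7, 13]
    N5 x:[-5/2,7] y:[-18,-8] z:[-6,1/3] -> miss, prune
    N7 x:[-9,-11/2] y:[-3,8] z:[-3,-4/3] -> miss, prune
    N13 x:[-17/2,-6] y:[-10,-7] z:[-19/3,-16/3] -> miss, prune
  N8 x:[-12,2] y:[8,25] z:[-20/3,2/3] -> miss, prune
  N14 x:[-19/2,5] y:[8,25] z:[11/3,7] -> miss, prune

Summary -> nodes [0, 1, 9, 11, 12, 3, 5, 7, 13, 8, 14]; box-tests=11; leaf-entries=0; first=miss

== RESULT ==
11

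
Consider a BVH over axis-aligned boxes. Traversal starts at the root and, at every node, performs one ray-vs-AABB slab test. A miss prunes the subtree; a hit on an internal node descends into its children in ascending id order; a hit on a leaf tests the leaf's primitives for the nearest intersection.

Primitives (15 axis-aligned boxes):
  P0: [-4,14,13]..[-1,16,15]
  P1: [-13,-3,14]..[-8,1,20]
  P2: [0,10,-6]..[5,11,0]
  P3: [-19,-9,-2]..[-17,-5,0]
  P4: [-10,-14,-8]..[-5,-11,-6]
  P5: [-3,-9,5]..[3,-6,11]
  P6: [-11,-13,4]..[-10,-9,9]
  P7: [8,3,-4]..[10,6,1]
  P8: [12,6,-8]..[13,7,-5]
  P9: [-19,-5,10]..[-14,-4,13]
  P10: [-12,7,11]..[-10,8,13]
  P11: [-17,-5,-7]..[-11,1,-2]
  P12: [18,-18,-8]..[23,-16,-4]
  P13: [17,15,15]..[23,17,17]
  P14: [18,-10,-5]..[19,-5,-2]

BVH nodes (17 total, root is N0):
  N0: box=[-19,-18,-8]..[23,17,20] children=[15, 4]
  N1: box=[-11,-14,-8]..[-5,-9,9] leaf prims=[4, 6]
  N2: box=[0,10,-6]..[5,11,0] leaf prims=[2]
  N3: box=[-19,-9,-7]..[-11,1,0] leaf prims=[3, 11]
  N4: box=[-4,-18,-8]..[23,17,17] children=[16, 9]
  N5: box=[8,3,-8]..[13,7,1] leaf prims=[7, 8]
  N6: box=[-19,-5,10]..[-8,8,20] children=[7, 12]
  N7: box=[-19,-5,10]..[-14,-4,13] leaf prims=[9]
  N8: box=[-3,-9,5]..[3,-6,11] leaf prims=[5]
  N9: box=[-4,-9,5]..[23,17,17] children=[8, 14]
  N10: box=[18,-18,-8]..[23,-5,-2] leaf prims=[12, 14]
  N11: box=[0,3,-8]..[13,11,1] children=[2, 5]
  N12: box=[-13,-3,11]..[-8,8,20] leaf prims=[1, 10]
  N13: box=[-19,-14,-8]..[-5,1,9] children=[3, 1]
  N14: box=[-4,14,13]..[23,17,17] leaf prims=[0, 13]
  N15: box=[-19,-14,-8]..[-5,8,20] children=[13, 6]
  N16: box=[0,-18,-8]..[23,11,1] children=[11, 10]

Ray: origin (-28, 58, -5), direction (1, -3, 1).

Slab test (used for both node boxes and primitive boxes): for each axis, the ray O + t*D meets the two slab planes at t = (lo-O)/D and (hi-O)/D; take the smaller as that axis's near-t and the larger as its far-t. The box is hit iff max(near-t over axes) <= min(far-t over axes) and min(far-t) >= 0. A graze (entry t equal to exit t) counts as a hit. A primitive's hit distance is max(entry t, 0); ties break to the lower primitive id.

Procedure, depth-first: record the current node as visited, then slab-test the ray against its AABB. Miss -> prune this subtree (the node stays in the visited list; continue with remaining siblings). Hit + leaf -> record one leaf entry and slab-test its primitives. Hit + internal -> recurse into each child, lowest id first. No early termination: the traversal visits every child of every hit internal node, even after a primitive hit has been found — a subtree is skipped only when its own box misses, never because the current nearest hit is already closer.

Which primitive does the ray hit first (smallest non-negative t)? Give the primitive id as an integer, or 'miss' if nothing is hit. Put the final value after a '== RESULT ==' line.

Trace the traversal:
N0 x:[9,51] y:[41/3,76/3] z:[-3,25] -> hit [41/3,25], descend [4, 15]
  N4 x:[24,51] y:[41/3,76/3] z:[-3,22] -> miss, prune
  N15 x:[9,23] y:[50/3,24] z:[-3,25] -> hit [50/3,23], descend [6, 13]
    N6 x:[9,20] y:[50/3,21] z:[15,25] -> hit [50/3,20], descend [7, 12]
      N7 x:[9,14] y:[62/3,21] z:[15,18] -> miss, prune
      N12 x:[15,20] y:[50/3,61/3] z:[16,25] -> hit [50/3,20] leaf, test {P1@t=19, P10@t=50/3}
    N13 x:[9,23] y:[19,24] z:[-3,14] -> miss, prune

7 AABB tests over nodes [0, 4, 15, 6, 7, 12, 13]; 1 leaf entered; closest P10.

== RESULT ==
10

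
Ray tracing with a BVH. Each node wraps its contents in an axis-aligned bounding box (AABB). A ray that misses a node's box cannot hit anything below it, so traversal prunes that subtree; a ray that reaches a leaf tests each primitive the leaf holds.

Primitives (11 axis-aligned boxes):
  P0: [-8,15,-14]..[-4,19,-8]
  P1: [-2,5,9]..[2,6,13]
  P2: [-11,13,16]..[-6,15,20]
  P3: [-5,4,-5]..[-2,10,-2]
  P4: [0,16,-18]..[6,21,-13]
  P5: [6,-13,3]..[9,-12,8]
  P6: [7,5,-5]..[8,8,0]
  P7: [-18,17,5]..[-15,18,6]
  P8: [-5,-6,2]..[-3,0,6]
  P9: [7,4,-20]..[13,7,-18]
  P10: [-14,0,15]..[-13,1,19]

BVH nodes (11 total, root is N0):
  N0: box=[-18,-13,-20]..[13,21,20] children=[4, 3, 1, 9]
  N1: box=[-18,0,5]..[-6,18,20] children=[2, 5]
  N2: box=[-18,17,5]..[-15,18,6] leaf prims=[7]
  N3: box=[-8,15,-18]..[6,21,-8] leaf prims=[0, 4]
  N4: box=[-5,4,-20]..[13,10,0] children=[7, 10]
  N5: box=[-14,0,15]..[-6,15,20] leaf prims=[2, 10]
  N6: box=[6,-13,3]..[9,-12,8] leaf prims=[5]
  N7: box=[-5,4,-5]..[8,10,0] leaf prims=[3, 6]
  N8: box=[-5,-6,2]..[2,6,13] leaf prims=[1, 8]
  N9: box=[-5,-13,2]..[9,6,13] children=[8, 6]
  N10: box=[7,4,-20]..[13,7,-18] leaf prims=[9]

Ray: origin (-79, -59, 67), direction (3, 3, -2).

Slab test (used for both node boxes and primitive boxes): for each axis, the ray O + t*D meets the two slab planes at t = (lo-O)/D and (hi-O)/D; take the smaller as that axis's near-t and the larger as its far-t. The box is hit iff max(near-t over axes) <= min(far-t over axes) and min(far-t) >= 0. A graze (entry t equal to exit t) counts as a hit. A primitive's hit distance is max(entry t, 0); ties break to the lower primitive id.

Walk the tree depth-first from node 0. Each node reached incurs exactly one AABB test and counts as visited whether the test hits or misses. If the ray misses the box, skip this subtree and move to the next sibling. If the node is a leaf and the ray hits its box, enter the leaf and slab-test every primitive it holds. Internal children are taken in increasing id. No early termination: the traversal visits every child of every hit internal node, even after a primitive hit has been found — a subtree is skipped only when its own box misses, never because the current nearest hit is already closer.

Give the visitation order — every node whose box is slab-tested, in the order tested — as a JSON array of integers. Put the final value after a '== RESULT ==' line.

Trace the traversal:
N0 x:[61/3,92/3] y:[46/3,80/3] z:[47/2,87/2] -> hit [47/2,80/3], descend [1, 3, 4, 9]
  N1 x:[61/3,73/3] y:[59/3,77/3] z:[47/2,31] -> hit [47/2,73/3], descend [2, 5]
    N2 x:[61/3,64/3] y:[76/3,77/3] z:[61/2,31] -> miss, prune
    N5 x:[65/3,73/3] y:[59/3,74/3] z:[47/2,26] -> hit [47/2,73/3] leaf, test {P2@t=24, P10(miss)}
  N3 x:[71/3,85/3] y:[74/3,80/3] z:[75/2,85/2] -> miss, prune
  N4 x:[74/3,92/3] y:[21,23] z:[67/2,87/2] -> miss, prune
  N9 x:[74/3,88/3] y:[46/3,65/3] z:[27,65/2] -> miss, prune

Visited [0, 1, 2, 5, 3, 4, 9]. Tests: 7 box, 1 leaf. Nearest: P2.

== RESULT ==
[0, 1, 2, 5, 3, 4, 9]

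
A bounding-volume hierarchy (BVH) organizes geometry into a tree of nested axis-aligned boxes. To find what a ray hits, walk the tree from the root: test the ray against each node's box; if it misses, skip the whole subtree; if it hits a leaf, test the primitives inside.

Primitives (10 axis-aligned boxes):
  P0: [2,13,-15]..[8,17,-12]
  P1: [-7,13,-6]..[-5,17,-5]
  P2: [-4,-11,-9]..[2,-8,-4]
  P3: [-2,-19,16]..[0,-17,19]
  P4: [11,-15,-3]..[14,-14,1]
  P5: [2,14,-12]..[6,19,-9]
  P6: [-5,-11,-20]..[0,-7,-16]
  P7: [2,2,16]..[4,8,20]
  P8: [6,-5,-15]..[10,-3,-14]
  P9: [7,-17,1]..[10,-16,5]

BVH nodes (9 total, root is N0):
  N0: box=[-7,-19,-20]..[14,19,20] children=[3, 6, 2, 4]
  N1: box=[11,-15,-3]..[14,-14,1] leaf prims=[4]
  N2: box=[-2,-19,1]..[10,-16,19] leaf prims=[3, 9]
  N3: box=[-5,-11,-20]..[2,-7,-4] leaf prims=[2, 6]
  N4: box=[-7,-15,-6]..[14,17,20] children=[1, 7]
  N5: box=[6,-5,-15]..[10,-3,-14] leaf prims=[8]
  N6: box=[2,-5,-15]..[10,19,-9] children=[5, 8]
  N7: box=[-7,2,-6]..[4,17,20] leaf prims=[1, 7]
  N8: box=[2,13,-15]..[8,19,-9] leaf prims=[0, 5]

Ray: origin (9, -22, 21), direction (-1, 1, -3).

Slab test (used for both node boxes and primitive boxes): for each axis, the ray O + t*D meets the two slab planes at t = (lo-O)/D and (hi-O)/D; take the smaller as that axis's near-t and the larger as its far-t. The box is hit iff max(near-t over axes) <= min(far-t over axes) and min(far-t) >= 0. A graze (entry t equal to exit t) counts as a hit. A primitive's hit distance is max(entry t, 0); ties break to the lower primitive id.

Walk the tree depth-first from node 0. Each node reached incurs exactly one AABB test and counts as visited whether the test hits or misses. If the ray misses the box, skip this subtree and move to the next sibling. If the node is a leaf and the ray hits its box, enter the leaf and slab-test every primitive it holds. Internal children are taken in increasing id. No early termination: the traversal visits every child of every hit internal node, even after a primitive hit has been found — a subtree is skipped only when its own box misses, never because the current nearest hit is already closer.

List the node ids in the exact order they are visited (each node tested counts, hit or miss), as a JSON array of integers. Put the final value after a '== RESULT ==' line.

Traverse from the root:
N0 x:[-5,16] y:[3,41] z:[1/3,41/3] -> hit [3,41/3], descend [2, 3, 4, 6]
  N2 x:[-1,11] y:[3,6] z:[2/3,20/3] -> hit [3,6] leaf, test {P3(miss), P9(miss)}
  N3 x:[7,14] y:[11,15] z:[25/3,41/3] -> hit [11,41/3] leaf, test {P2(miss), P6@t=37/3}
  N4 x:[-5,16] y:[7,39] z:[1/3,9] -> hit [7,9], descend [1, 7]
    N1 x:[-5,-2] y:[7,8] z:[20/3,8] -> miss, prune
    N7 x:[5,16] y:[24,39] z:[1/3,9] -> miss, prune
  N6 x:[-1,7] y:[17,41] z:[10,12] -> miss, prune

Visited [0, 2, 3, 4, 1, 7, 6]. Tests: 7 box, 2 leaf. Nearest: P6.

== RESULT ==
[0, 2, 3, 4, 1, 7, 6]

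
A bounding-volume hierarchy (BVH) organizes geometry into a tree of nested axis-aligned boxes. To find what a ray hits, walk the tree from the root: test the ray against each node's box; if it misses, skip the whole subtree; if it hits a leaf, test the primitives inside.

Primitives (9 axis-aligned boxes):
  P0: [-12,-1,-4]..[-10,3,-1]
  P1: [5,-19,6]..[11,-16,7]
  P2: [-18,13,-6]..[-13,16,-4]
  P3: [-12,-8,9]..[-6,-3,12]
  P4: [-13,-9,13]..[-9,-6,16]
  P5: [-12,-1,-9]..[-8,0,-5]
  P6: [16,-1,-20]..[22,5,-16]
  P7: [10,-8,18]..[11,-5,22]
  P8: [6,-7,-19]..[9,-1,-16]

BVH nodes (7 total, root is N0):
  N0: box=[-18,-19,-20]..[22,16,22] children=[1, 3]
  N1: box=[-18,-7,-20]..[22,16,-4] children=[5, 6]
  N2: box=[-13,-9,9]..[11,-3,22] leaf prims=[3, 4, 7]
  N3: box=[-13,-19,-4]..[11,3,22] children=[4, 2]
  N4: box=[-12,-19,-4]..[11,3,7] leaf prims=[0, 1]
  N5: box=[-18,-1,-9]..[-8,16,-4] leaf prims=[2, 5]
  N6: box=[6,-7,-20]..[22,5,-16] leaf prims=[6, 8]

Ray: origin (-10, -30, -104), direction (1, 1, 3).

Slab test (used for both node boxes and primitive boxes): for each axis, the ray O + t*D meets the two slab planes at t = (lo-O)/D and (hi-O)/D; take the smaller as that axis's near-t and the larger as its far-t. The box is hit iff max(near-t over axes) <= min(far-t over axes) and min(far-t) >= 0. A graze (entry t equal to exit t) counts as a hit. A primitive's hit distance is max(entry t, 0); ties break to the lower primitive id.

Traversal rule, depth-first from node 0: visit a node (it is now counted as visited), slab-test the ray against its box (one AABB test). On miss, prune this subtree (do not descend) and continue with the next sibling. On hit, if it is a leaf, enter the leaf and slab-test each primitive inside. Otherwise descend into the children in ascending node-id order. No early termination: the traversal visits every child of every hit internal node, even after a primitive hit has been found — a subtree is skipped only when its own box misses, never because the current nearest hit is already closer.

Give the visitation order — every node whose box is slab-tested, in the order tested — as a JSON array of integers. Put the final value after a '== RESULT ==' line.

Traverse from the root:
N0 x:[-8,32] y:[11,46] z:[28,42] -> hit [28,32], descend [1, 3]
  N1 x:[-8,32] y:[23,46] z:[28,100/3] -> hit [28,32], descend [5, 6]
    N5 x:[-8,2] y:[29,46] z:[95/3,100/3] -> miss, prune
    N6 x:[16,32] y:[23,35] z:[28,88/3] -> hit [28,88/3] leaf, test {P6@t=29, P8(miss)}
  N3 x:[-3,21] y:[11,33] z:[100/3,42] -> miss, prune

Summary -> nodes [0, 1, 5, 6, 3]; box-tests=5; leaf-entries=1; first=P6

== RESULT ==
[0, 1, 5, 6, 3]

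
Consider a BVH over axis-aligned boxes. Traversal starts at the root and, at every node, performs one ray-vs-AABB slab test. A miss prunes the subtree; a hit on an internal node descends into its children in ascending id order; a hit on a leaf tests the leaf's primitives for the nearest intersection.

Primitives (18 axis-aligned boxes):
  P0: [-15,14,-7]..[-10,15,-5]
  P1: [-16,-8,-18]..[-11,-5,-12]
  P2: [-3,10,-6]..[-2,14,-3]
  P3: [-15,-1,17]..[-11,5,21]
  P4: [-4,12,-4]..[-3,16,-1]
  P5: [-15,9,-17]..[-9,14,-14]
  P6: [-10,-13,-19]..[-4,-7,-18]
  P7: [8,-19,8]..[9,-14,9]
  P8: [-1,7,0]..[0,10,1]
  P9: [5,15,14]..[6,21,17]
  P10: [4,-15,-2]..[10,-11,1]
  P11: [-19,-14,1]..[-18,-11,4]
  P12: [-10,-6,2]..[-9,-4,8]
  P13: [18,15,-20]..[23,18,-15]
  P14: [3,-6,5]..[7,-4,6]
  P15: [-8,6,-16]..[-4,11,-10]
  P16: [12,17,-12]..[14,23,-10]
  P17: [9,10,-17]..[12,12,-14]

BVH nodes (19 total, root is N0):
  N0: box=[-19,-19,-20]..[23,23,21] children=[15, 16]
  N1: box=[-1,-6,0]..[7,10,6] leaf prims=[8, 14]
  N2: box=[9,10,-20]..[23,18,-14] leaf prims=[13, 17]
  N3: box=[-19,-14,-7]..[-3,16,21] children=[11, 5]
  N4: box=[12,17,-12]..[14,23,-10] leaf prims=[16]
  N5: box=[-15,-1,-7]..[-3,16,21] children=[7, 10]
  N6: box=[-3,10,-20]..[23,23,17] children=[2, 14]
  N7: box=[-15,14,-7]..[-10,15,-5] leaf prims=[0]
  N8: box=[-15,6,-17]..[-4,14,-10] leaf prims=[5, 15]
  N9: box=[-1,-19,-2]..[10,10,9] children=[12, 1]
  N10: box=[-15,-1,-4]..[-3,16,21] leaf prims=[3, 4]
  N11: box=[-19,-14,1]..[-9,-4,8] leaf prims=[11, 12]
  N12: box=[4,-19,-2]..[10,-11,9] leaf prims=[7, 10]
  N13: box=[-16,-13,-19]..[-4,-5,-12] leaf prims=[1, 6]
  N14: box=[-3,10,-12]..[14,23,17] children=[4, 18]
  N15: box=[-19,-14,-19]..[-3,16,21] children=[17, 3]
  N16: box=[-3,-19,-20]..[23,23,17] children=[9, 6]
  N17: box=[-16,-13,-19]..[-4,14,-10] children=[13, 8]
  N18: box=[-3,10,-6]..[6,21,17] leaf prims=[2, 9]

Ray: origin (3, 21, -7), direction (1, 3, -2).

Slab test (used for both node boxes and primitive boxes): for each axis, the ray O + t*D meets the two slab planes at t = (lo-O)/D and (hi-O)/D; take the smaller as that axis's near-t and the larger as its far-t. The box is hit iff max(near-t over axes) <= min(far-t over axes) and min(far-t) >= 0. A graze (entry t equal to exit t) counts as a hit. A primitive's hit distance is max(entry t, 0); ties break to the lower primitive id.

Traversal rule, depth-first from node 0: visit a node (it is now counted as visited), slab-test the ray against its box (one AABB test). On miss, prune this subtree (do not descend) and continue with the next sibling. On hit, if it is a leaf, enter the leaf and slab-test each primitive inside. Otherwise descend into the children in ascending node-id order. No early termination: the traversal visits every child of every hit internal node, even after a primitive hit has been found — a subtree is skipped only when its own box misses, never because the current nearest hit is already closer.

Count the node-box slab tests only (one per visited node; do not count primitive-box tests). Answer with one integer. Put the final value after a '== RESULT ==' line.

Walk:
N0 x:[-22,20] y:[-40/3,2/3] z:[-14,13/2] -> hit [-40/3,2/3], descend [15, 16]
  N15 x:[-22,-6] y:[-35/3,-5/3] z:[-14,6] -> miss, prune
  N16 x:[-6,20] y:[-40/3,2/3] z:[-12,13/2] -> hit [-6,2/3], descend [6, 9]
    N6 x:[-6,20] y:[-11/3,2/3] z:[-12,13/2] -> hit [-11/3,2/3], descend [2, 14]
      N2 x:[6,20] y:[-11/3,-1] z:[7/2,13/2] -> miss, prune
      N14 x:[-6,11] y:[-11/3,2/3] z:[-12,5/2] -> hit [-11/3,2/3], descend [4, 18]
        N4 x:[9,11] y:[-4/3,2/3] z:[3/2,5/2] -> miss, prune
        N18 x:[-6,3] y:[-11/3,0] z:[-12,-1/2] -> miss, prune
    N9 x:[-4,7] y:[-40/3,-11/3] z:[-8,-5/2] -> miss, prune

9 AABB tests over nodes [0, 15, 16, 6, 2, 14, 4, 18, 9]; 0 leaves entered; closest miss.

== RESULT ==
9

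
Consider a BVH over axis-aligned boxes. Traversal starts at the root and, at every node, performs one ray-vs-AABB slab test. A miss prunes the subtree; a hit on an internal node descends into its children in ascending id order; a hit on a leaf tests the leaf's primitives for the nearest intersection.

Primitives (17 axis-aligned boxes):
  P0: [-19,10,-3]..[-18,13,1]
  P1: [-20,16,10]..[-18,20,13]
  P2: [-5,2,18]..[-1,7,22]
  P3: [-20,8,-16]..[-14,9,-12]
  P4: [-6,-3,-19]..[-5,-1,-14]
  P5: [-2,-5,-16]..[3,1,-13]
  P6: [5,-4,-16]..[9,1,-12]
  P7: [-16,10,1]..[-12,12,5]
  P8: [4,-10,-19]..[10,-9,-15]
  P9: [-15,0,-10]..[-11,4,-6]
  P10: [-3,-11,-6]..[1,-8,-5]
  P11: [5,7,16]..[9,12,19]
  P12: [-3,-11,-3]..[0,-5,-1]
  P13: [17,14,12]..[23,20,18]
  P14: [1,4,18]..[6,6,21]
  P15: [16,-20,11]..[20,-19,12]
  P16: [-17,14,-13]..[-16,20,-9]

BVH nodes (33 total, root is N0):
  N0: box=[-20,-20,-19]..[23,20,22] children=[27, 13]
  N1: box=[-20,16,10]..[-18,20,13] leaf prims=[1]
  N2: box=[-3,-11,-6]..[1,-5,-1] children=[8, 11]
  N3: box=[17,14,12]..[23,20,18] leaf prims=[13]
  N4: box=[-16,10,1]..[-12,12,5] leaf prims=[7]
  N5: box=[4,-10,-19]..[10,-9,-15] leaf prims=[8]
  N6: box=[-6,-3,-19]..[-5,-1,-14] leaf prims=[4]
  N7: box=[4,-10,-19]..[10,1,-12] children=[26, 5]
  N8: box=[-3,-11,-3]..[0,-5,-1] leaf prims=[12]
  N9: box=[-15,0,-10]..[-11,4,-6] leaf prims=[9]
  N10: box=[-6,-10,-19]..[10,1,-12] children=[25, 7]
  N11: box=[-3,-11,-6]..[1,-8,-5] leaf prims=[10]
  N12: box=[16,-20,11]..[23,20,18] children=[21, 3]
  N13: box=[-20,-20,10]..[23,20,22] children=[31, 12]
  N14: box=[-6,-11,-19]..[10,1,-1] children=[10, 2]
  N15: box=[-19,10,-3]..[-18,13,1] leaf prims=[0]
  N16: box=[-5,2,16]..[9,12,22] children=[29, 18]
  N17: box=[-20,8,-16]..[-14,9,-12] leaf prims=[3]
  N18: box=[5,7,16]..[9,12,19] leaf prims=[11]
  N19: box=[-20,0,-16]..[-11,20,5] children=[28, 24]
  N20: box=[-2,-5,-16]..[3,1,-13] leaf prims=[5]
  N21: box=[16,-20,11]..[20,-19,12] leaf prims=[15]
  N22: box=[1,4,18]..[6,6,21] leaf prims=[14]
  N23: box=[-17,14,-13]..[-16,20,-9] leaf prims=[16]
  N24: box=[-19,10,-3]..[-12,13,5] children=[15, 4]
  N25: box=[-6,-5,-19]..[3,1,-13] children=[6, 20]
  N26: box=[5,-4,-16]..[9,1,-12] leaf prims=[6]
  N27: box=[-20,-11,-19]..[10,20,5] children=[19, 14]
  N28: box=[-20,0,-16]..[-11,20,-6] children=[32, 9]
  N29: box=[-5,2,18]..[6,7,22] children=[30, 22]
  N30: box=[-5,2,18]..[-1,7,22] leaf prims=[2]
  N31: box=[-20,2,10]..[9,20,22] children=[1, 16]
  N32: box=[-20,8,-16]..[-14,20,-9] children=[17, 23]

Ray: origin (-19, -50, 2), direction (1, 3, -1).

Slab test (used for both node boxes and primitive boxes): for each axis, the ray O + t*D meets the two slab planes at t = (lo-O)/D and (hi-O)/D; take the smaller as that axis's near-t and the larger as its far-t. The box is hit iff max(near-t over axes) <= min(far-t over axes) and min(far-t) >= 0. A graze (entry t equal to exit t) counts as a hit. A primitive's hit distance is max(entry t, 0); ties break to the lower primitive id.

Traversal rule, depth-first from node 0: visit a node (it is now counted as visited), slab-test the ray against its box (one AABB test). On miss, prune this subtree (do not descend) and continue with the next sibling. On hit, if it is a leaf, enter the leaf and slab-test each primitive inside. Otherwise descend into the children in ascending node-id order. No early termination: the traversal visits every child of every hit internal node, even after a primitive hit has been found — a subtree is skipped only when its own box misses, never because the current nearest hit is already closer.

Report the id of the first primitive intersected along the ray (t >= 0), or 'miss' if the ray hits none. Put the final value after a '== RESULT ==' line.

Traverse from the root:
N0 x:[-1,42] y:[10,70/3] z:[-20,21] -> hit [10,21], descend [13, 27]
  N13 x:[-1,42] y:[10,70/3] z:[-20,-8] -> miss, prune
  N27 x:[-1,29] y:[13,70/3] z:[-3,21] -> hit [13,21], descend [14, 19]
    N14 x:[13,29] y:[13,17] z:[3,21] -> hit [13,17], descend [2, 10]
      N2 x:[16,20] y:[13,15] z:[3,8] -> miss, prune
      N10 x:[13,29] y:[40/3,17] z:[14,21] -> hit [14,17], descend [7, 25]
        N7 x:[23,29] y:[40/3,17] z:[14,21] -> miss, prune
        N25 x:[13,22] y:[15,17] z:[15,21] -> hit [15,17], descend [6, 20]
          N6 x:[13,14] y:[47/3,49/3] z:[16,21] -> miss, prune
          N20 x:[17,22] y:[15,17] z:[15,18] -> hit [17,17] leaf, test {P5@t=17}
    N19 x:[-1,8] y:[50/3,70/3] z:[-3,18] -> miss, prune

Visited [0, 13, 27, 14, 2, 10, 7, 25, 6, 20, 19]. Tests: 11 box, 1 leaf. Nearest: P5.

== RESULT ==
5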